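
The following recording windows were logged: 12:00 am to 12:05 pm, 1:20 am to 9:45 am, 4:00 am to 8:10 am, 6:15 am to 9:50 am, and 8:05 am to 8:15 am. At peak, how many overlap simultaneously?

At 8:05 am, 5 of the intervals are simultaneously active.
No point has more.

5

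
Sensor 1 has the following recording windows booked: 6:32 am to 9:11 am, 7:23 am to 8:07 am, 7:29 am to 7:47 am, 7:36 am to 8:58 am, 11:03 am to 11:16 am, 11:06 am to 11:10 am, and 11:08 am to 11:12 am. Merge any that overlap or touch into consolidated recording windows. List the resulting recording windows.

7:23 am–8:07 am overlaps/touches 6:32 am–9:11 am → extend to 6:32 am–9:11 am.
7:29 am–7:47 am overlaps/touches 6:32 am–9:11 am → extend to 6:32 am–9:11 am.
7:36 am–8:58 am overlaps/touches 6:32 am–9:11 am → extend to 6:32 am–9:11 am.
11:03 am–11:16 am is disjoint → start new block.
11:06 am–11:10 am overlaps/touches 11:03 am–11:16 am → extend to 11:03 am–11:16 am.
11:08 am–11:12 am overlaps/touches 11:03 am–11:16 am → extend to 11:03 am–11:16 am.

6:32 am–9:11 am, 11:03 am–11:16 am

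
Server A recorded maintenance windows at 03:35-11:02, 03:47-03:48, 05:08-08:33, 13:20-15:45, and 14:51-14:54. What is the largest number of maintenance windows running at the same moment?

At 03:47, 2 of the intervals are simultaneously active.
No point has more.

2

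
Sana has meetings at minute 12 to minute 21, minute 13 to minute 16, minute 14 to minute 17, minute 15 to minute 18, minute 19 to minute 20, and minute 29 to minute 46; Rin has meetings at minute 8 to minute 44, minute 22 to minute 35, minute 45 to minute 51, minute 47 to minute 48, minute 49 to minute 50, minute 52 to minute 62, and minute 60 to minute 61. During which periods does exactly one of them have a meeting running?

minute 8 to minute 12, minute 21 to minute 29, minute 44 to minute 45, minute 46 to minute 51, minute 52 to minute 62

First set merges to minute 12 to minute 21, minute 29 to minute 46.
Second set merges to minute 8 to minute 44, minute 45 to minute 51, minute 52 to minute 62.
Only in the first: minute 44 to minute 45.
Only in the second: minute 8 to minute 12, minute 21 to minute 29, minute 46 to minute 51, minute 52 to minute 62.
Together these are the periods covered by exactly one.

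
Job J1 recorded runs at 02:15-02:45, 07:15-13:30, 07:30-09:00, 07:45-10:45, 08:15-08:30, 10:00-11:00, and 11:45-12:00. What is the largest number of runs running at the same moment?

4

Walk the sorted start/end points keeping a running depth.
The depth first hits 4 at 08:15.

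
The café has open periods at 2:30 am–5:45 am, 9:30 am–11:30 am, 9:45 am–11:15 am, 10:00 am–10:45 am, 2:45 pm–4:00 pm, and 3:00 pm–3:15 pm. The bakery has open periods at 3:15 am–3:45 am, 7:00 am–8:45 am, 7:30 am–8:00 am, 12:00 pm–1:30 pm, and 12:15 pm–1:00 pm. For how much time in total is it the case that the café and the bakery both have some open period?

30 min

Merge the first list: 2:30 am-5:45 am, 9:30 am-11:30 am, 2:45 pm-4:00 pm.
Merge the second list: 3:15 am-3:45 am, 7:00 am-8:45 am, 12:00 pm-1:30 pm.
A ∩ B = 3:15 am-3:45 am.
Total: 30 min.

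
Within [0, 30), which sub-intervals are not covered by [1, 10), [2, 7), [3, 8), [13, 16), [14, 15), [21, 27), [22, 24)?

[0, 1) ∪ [10, 13) ∪ [16, 21) ∪ [27, 30)

After merging, the occupied span is [1, 10), [13, 16), [21, 27).
Complement within [0, 30): [0, 1), [10, 13), [16, 21), [27, 30).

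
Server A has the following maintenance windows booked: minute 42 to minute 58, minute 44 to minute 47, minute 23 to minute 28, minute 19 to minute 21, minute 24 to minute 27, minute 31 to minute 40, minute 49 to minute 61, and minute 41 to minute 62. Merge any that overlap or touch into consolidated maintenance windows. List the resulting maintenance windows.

minute 19 to minute 21, minute 23 to minute 28, minute 31 to minute 40, minute 41 to minute 62

Sort by start: minute 19 to minute 21, minute 23 to minute 28, minute 24 to minute 27, minute 31 to minute 40, minute 41 to minute 62, minute 42 to minute 58, minute 44 to minute 47, minute 49 to minute 61.
minute 23 to minute 28 is disjoint → start new block.
minute 24 to minute 27 overlaps/touches minute 23 to minute 28 → extend to minute 23 to minute 28.
minute 31 to minute 40 is disjoint → start new block.
minute 41 to minute 62 is disjoint → start new block.
minute 42 to minute 58 overlaps/touches minute 41 to minute 62 → extend to minute 41 to minute 62.
minute 44 to minute 47 overlaps/touches minute 41 to minute 62 → extend to minute 41 to minute 62.
minute 49 to minute 61 overlaps/touches minute 41 to minute 62 → extend to minute 41 to minute 62.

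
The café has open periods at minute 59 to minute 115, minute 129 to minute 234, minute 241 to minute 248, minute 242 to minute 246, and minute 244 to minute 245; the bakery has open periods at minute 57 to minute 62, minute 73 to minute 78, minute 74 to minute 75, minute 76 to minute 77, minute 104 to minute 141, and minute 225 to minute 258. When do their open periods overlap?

Merge the first list: minute 59 to minute 115, minute 129 to minute 234, minute 241 to minute 248.
Merge the second list: minute 57 to minute 62, minute 73 to minute 78, minute 104 to minute 141, minute 225 to minute 258.
minute 59 to minute 115 ∩ B → minute 59 to minute 62, minute 73 to minute 78, minute 104 to minute 115.
minute 129 to minute 234 ∩ B → minute 129 to minute 141, minute 225 to minute 234.
minute 241 to minute 248 ∩ B → minute 241 to minute 248.

minute 59 to minute 62, minute 73 to minute 78, minute 104 to minute 115, minute 129 to minute 141, minute 225 to minute 234, minute 241 to minute 248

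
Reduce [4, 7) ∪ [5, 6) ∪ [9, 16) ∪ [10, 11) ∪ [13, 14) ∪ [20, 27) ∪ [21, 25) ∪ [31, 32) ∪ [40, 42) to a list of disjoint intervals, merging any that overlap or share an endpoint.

[5, 6) overlaps/touches [4, 7) → extend to [4, 7).
[9, 16) is disjoint → start new block.
[10, 11) overlaps/touches [9, 16) → extend to [9, 16).
[13, 14) overlaps/touches [9, 16) → extend to [9, 16).
[20, 27) is disjoint → start new block.
[21, 25) overlaps/touches [20, 27) → extend to [20, 27).
[31, 32) is disjoint → start new block.
[40, 42) is disjoint → start new block.

[4, 7) ∪ [9, 16) ∪ [20, 27) ∪ [31, 32) ∪ [40, 42)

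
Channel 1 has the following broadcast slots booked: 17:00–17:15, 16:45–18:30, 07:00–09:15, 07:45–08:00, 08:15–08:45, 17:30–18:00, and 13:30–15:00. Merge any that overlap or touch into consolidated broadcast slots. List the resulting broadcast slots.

07:00-09:15, 13:30-15:00, 16:45-18:30

Sort by start: 07:00-09:15, 07:45-08:00, 08:15-08:45, 13:30-15:00, 16:45-18:30, 17:00-17:15, 17:30-18:00.
07:45-08:00 overlaps/touches 07:00-09:15 → extend to 07:00-09:15.
08:15-08:45 overlaps/touches 07:00-09:15 → extend to 07:00-09:15.
13:30-15:00 is disjoint → start new block.
16:45-18:30 is disjoint → start new block.
17:00-17:15 overlaps/touches 16:45-18:30 → extend to 16:45-18:30.
17:30-18:00 overlaps/touches 16:45-18:30 → extend to 16:45-18:30.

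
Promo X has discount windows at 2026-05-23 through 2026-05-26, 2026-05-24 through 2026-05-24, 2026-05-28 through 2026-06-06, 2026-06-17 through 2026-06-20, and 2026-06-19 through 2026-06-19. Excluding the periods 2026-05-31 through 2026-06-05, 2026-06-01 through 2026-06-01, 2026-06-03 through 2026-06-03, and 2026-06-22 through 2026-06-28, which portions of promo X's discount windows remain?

First set merges to 2026-05-23 through 2026-05-26, 2026-05-28 through 2026-06-06, 2026-06-17 through 2026-06-20.
Second set merges to 2026-05-31 through 2026-06-05, 2026-06-22 through 2026-06-28.
2026-05-23 through 2026-05-26: no B overlap → unchanged.
2026-05-28 through 2026-06-06 minus B → 2026-05-28 through 2026-05-30, 2026-06-06 through 2026-06-06.
2026-06-17 through 2026-06-20: no B overlap → unchanged.

2026-05-23 through 2026-05-26, 2026-05-28 through 2026-05-30, 2026-06-06 through 2026-06-06, 2026-06-17 through 2026-06-20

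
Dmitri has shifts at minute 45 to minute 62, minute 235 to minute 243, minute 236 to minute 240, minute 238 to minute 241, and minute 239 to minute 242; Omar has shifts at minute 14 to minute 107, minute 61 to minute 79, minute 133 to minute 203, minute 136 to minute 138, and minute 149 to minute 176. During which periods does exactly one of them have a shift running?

minute 14 to minute 45, minute 62 to minute 107, minute 133 to minute 203, minute 235 to minute 243

First set merges to minute 45 to minute 62, minute 235 to minute 243.
Second set merges to minute 14 to minute 107, minute 133 to minute 203.
Only in the first: minute 235 to minute 243.
Only in the second: minute 14 to minute 45, minute 62 to minute 107, minute 133 to minute 203.
Together these are the periods covered by exactly one.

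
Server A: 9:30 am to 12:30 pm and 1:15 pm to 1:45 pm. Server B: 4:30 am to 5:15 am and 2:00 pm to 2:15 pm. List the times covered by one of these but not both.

A \ B = 9:30 am–12:30 pm, 1:15 pm–1:45 pm.
B \ A = 4:30 am–5:15 am, 2:00 pm–2:15 pm.
Union of the two gives the symmetric difference.

4:30 am–5:15 am, 9:30 am–12:30 pm, 1:15 pm–1:45 pm, 2:00 pm–2:15 pm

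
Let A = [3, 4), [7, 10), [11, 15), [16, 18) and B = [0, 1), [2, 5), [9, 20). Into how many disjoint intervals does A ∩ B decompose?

4

A ∩ B = [3, 4), [9, 10), [11, 15), [16, 18).
That is 4 disjoint pieces.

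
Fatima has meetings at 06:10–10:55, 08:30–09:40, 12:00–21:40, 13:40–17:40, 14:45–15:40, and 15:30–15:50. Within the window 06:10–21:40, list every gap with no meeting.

10:55–12:00

The merged coverage is 06:10–10:55, 12:00–21:40.
Complement within 06:10–21:40: 10:55–12:00.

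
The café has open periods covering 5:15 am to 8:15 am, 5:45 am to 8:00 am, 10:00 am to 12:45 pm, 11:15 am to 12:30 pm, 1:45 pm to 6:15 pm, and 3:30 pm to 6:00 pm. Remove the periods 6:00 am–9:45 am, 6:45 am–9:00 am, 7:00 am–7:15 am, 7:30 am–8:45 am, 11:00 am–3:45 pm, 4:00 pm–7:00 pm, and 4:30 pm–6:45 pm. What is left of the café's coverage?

Merge the first list: 5:15 am–8:15 am, 10:00 am–12:45 pm, 1:45 pm–6:15 pm.
Merge the second list: 6:00 am–9:45 am, 11:00 am–3:45 pm, 4:00 pm–7:00 pm.
5:15 am–8:15 am with B removed leaves 5:15 am–6:00 am.
10:00 am–12:45 pm with B removed leaves 10:00 am–11:00 am.
1:45 pm–6:15 pm with B removed leaves 3:45 pm–4:00 pm.

5:15 am–6:00 am, 10:00 am–11:00 am, 3:45 pm–4:00 pm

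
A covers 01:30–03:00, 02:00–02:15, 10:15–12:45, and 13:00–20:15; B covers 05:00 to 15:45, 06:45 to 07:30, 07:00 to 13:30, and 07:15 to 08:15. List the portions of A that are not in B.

01:30–03:00, 15:45–20:15

First set merges to 01:30–03:00, 10:15–12:45, 13:00–20:15.
Second set merges to 05:00–15:45.
01:30–03:00: no B overlap → unchanged.
10:15–12:45: fully covered by B → removed.
13:00–20:15 minus B → 15:45–20:15.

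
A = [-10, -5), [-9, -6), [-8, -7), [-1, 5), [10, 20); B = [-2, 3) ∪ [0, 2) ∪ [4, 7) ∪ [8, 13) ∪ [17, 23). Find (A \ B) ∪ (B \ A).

First set merges to [-10, -5), [-1, 5), [10, 20).
Second set merges to [-2, 3), [4, 7), [8, 13), [17, 23).
A but not B: [-10, -5), [3, 4), [13, 17).
B but not A: [-2, -1), [5, 7), [8, 10), [20, 23).
Combining gives A △ B.

[-10, -5) ∪ [-2, -1) ∪ [3, 4) ∪ [5, 7) ∪ [8, 10) ∪ [13, 17) ∪ [20, 23)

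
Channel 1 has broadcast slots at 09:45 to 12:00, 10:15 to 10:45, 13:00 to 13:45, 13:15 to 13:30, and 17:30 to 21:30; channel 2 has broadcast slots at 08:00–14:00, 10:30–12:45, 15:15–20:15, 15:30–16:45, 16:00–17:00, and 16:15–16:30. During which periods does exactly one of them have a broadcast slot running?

08:00-09:45, 12:00-13:00, 13:45-14:00, 15:15-17:30, 20:15-21:30

First set merges to 09:45-12:00, 13:00-13:45, 17:30-21:30.
Second set merges to 08:00-14:00, 15:15-20:15.
Only in the first: 20:15-21:30.
Only in the second: 08:00-09:45, 12:00-13:00, 13:45-14:00, 15:15-17:30.
Together these are the periods covered by exactly one.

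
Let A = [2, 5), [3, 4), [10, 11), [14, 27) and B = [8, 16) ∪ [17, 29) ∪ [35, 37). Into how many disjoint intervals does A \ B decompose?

2

First set merges to [2, 5), [10, 11), [14, 27).
A \ B = [2, 5), [16, 17).
That is 2 disjoint pieces.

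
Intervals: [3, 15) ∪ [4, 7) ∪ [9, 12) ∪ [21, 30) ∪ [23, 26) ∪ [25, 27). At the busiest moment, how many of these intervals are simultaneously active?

3

Walk the sorted start/end points keeping a running depth.
The depth first hits 3 at 25.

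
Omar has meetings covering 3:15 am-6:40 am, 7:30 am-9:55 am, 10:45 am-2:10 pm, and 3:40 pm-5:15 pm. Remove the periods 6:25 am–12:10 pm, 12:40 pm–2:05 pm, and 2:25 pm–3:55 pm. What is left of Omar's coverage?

3:15 am–6:25 am, 12:10 pm–12:40 pm, 2:05 pm–2:10 pm, 3:55 pm–5:15 pm

3:15 am–6:40 am minus B → 3:15 am–6:25 am.
7:30 am–9:55 am: fully covered by B → removed.
10:45 am–2:10 pm minus B → 12:10 pm–12:40 pm, 2:05 pm–2:10 pm.
3:40 pm–5:15 pm minus B → 3:55 pm–5:15 pm.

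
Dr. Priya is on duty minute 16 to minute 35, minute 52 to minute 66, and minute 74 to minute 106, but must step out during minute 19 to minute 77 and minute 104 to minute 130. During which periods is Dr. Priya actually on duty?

minute 16 to minute 19, minute 77 to minute 104

minute 16 to minute 35 minus B → minute 16 to minute 19.
minute 52 to minute 66: fully covered by B → removed.
minute 74 to minute 106 minus B → minute 77 to minute 104.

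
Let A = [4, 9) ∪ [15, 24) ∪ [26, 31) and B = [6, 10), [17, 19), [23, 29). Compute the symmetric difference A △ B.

Only in the first: [4, 6), [15, 17), [19, 23), [29, 31).
Only in the second: [9, 10), [24, 26).
Together these are the periods covered by exactly one.

[4, 6) ∪ [9, 10) ∪ [15, 17) ∪ [19, 23) ∪ [24, 26) ∪ [29, 31)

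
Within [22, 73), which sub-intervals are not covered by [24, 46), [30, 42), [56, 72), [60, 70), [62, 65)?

Covered (merged): [24, 46), [56, 72).
Complement within [22, 73): [22, 24), [46, 56), [72, 73).

[22, 24) ∪ [46, 56) ∪ [72, 73)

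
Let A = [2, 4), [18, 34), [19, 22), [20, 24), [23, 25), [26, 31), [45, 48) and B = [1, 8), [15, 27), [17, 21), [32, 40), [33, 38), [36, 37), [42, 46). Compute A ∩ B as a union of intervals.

Merge the first list: [2, 4), [18, 34), [45, 48).
Merge the second list: [1, 8), [15, 27), [32, 40), [42, 46).
[2, 4) meets the second set on [2, 4).
[18, 34) meets the second set on [18, 27), [32, 34).
[45, 48) meets the second set on [45, 46).

[2, 4) ∪ [18, 27) ∪ [32, 34) ∪ [45, 46)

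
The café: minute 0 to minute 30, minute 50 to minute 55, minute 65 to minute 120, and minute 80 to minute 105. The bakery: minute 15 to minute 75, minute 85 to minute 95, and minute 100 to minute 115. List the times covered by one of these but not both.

minute 0 to minute 15, minute 30 to minute 50, minute 55 to minute 65, minute 75 to minute 85, minute 95 to minute 100, minute 115 to minute 120

First set merges to minute 0 to minute 30, minute 50 to minute 55, minute 65 to minute 120.
Only in the first: minute 0 to minute 15, minute 75 to minute 85, minute 95 to minute 100, minute 115 to minute 120.
Only in the second: minute 30 to minute 50, minute 55 to minute 65.
Together these are the periods covered by exactly one.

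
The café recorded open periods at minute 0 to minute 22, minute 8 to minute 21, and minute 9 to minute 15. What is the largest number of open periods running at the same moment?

Walk the sorted start/end points keeping a running depth.
The depth first hits 3 at minute 9.

3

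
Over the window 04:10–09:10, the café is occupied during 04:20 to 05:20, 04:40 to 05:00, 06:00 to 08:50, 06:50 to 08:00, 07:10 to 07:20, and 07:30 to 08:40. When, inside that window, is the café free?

04:10–04:20, 05:20–06:00, 08:50–09:10

After merging, the occupied span is 04:20–05:20, 06:00–08:50.
Complement within 04:10–09:10: 04:10–04:20, 05:20–06:00, 08:50–09:10.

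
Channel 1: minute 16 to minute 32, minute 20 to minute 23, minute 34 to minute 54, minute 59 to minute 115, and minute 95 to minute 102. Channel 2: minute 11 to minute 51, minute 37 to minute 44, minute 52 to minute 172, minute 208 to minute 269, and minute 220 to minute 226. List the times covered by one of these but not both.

A, merged: minute 16 to minute 32, minute 34 to minute 54, minute 59 to minute 115.
B, merged: minute 11 to minute 51, minute 52 to minute 172, minute 208 to minute 269.
Only in the first: minute 51 to minute 52.
Only in the second: minute 11 to minute 16, minute 32 to minute 34, minute 54 to minute 59, minute 115 to minute 172, minute 208 to minute 269.
Together these are the periods covered by exactly one.

minute 11 to minute 16, minute 32 to minute 34, minute 51 to minute 52, minute 54 to minute 59, minute 115 to minute 172, minute 208 to minute 269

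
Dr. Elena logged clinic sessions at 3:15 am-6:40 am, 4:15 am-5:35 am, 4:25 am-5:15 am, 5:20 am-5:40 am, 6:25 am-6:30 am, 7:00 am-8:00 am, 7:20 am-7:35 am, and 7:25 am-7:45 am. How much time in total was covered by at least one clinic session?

4 h 25 min

Merged: 3:15 am–6:40 am, 7:00 am–8:00 am.
Lengths: 3 h 25 min + 1 h = 4 h 25 min.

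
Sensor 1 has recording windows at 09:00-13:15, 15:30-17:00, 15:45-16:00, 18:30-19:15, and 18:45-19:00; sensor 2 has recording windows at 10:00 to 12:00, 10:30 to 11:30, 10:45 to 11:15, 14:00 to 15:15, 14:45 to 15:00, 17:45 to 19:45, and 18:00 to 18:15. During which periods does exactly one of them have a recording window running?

Merge the first list: 09:00–13:15, 15:30–17:00, 18:30–19:15.
Merge the second list: 10:00–12:00, 14:00–15:15, 17:45–19:45.
A but not B: 09:00–10:00, 12:00–13:15, 15:30–17:00.
B but not A: 14:00–15:15, 17:45–18:30, 19:15–19:45.
Combining gives A △ B.

09:00–10:00, 12:00–13:15, 14:00–15:15, 15:30–17:00, 17:45–18:30, 19:15–19:45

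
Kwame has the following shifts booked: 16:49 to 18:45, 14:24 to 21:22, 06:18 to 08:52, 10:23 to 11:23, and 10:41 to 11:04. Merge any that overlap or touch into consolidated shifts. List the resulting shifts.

06:18-08:52, 10:23-11:23, 14:24-21:22

Sort by start: 06:18-08:52, 10:23-11:23, 10:41-11:04, 14:24-21:22, 16:49-18:45.
10:23-11:23 is disjoint → start new block.
10:41-11:04 overlaps/touches 10:23-11:23 → extend to 10:23-11:23.
14:24-21:22 is disjoint → start new block.
16:49-18:45 overlaps/touches 14:24-21:22 → extend to 14:24-21:22.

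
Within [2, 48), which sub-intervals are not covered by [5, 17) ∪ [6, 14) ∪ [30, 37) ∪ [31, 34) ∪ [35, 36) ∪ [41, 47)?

The merged coverage is [5, 17), [30, 37), [41, 47).
Complement within [2, 48): [2, 5), [17, 30), [37, 41), [47, 48).

[2, 5) ∪ [17, 30) ∪ [37, 41) ∪ [47, 48)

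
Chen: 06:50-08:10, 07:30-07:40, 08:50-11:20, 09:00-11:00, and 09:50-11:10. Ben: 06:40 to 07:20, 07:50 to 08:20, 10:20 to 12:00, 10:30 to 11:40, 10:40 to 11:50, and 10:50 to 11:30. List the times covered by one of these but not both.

06:40–06:50, 07:20–07:50, 08:10–08:20, 08:50–10:20, 11:20–12:00

A, merged: 06:50–08:10, 08:50–11:20.
B, merged: 06:40–07:20, 07:50–08:20, 10:20–12:00.
Only in the first: 07:20–07:50, 08:50–10:20.
Only in the second: 06:40–06:50, 08:10–08:20, 11:20–12:00.
Together these are the periods covered by exactly one.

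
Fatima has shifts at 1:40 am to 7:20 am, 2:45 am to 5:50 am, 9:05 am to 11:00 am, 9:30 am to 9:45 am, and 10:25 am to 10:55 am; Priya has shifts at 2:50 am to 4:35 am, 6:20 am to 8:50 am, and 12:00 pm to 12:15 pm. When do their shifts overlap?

First set merges to 1:40 am-7:20 am, 9:05 am-11:00 am.
1:40 am-7:20 am overlaps B on 2:50 am-4:35 am, 6:20 am-7:20 am.
9:05 am-11:00 am falls entirely outside B.

2:50 am-4:35 am, 6:20 am-7:20 am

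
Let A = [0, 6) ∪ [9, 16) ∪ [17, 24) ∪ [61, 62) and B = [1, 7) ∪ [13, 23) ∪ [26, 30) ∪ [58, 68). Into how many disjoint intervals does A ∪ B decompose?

A ∪ B = [0, 7), [9, 24), [26, 30), [58, 68).
That is 4 disjoint pieces.

4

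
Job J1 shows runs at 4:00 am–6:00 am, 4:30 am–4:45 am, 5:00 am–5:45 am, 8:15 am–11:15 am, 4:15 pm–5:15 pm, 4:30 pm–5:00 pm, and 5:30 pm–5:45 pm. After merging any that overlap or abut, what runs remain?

4:00 am–6:00 am, 8:15 am–11:15 am, 4:15 pm–5:15 pm, 5:30 pm–5:45 pm

4:30 am–4:45 am overlaps/touches 4:00 am–6:00 am → extend to 4:00 am–6:00 am.
5:00 am–5:45 am overlaps/touches 4:00 am–6:00 am → extend to 4:00 am–6:00 am.
8:15 am–11:15 am is disjoint → start new block.
4:15 pm–5:15 pm is disjoint → start new block.
4:30 pm–5:00 pm overlaps/touches 4:15 pm–5:15 pm → extend to 4:15 pm–5:15 pm.
5:30 pm–5:45 pm is disjoint → start new block.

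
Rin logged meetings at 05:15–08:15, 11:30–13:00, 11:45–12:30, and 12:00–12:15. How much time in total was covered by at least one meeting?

Merged: 05:15–08:15, 11:30–13:00.
Lengths: 3 h + 1 h 30 min = 4 h 30 min.

4 h 30 min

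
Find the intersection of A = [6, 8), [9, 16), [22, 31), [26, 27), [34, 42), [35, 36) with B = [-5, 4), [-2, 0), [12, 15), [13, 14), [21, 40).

[12, 15) ∪ [22, 31) ∪ [34, 40)

First set merges to [6, 8), [9, 16), [22, 31), [34, 42).
Second set merges to [-5, 4), [12, 15), [21, 40).
[6, 8) meets no B interval.
[9, 16) ∩ B → [12, 15).
[22, 31) ∩ B → [22, 31).
[34, 42) ∩ B → [34, 40).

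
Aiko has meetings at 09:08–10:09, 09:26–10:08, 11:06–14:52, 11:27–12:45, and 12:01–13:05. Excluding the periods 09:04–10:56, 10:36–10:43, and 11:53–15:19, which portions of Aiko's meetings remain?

First set merges to 09:08-10:09, 11:06-14:52.
Second set merges to 09:04-10:56, 11:53-15:19.
09:08-10:09: fully covered by B → removed.
11:06-14:52 minus B → 11:06-11:53.

11:06-11:53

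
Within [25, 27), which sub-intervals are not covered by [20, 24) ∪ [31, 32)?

Covered (merged): [20, 24), [31, 32).
Uncovered inside [25, 27): [25, 27).

[25, 27)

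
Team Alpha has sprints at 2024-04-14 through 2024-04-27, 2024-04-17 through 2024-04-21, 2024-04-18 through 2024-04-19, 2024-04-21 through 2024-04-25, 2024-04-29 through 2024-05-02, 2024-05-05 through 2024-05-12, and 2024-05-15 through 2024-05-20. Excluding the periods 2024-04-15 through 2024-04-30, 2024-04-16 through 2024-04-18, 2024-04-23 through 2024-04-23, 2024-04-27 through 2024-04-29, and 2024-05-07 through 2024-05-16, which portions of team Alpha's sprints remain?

2024-04-14 through 2024-04-14, 2024-05-01 through 2024-05-02, 2024-05-05 through 2024-05-06, 2024-05-17 through 2024-05-20

Merge the first list: 2024-04-14 through 2024-04-27, 2024-04-29 through 2024-05-02, 2024-05-05 through 2024-05-12, 2024-05-15 through 2024-05-20.
Merge the second list: 2024-04-15 through 2024-04-30, 2024-05-07 through 2024-05-16.
2024-04-14 through 2024-04-27 \ B = 2024-04-14 through 2024-04-14.
2024-04-29 through 2024-05-02 \ B = 2024-05-01 through 2024-05-02.
2024-05-05 through 2024-05-12 \ B = 2024-05-05 through 2024-05-06.
2024-05-15 through 2024-05-20 \ B = 2024-05-17 through 2024-05-20.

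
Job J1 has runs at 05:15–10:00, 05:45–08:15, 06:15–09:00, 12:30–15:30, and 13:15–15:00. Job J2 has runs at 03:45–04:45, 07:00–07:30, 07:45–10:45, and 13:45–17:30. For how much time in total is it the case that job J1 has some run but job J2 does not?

A, merged: 05:15–10:00, 12:30–15:30.
A \ B = 05:15–07:00, 07:30–07:45, 12:30–13:45.
Total: 1 h 45 min + 15 min + 1 h 15 min = 3 h 15 min.

3 h 15 min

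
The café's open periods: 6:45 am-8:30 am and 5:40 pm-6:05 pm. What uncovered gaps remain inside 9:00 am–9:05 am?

9:00 am–9:05 am

After merging, the occupied span is 6:45 am–8:30 am, 5:40 pm–6:05 pm.
Gaps within 9:00 am–9:05 am: 9:00 am–9:05 am.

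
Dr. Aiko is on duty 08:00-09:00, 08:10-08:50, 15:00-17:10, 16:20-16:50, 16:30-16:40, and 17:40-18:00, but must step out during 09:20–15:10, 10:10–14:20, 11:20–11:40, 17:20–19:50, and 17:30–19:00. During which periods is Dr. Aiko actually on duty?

08:00–09:00, 15:10–17:10

Merge the first list: 08:00–09:00, 15:00–17:10, 17:40–18:00.
Merge the second list: 09:20–15:10, 17:20–19:50.
08:00–09:00 is untouched.
15:00–17:10 with B removed leaves 15:10–17:10.
17:40–18:00 lies entirely inside B → drops out.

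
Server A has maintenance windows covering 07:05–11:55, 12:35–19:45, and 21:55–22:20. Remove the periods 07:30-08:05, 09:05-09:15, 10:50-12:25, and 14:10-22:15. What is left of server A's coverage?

07:05–07:30, 08:05–09:05, 09:15–10:50, 12:35–14:10, 22:15–22:20

07:05–11:55 with B removed leaves 07:05–07:30, 08:05–09:05, 09:15–10:50.
12:35–19:45 with B removed leaves 12:35–14:10.
21:55–22:20 with B removed leaves 22:15–22:20.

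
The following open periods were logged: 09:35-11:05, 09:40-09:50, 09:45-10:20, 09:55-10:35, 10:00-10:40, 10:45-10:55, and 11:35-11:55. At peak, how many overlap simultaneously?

4

At 10:00, 4 of the intervals are simultaneously active.
No point has more.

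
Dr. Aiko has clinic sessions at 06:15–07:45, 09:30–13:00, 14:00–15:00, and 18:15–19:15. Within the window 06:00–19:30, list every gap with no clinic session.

06:00–06:15, 07:45–09:30, 13:00–14:00, 15:00–18:15, 19:15–19:30

After merging, the occupied span is 06:15–07:45, 09:30–13:00, 14:00–15:00, 18:15–19:15.
Gaps within 06:00–19:30: 06:00–06:15, 07:45–09:30, 13:00–14:00, 15:00–18:15, 19:15–19:30.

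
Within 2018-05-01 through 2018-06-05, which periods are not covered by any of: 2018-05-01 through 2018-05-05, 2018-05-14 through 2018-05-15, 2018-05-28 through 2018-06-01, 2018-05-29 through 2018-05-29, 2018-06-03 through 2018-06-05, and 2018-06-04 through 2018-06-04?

2018-05-06 through 2018-05-13, 2018-05-16 through 2018-05-27, 2018-06-02 through 2018-06-02

After merging, the occupied span is 2018-05-01 through 2018-05-05, 2018-05-14 through 2018-05-15, 2018-05-28 through 2018-06-01, 2018-06-03 through 2018-06-05.
Gaps within 2018-05-01 through 2018-06-05: 2018-05-06 through 2018-05-13, 2018-05-16 through 2018-05-27, 2018-06-02 through 2018-06-02.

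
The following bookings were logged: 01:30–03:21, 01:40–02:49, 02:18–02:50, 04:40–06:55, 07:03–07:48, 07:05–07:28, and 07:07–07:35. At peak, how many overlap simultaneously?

Walk the sorted start/end points keeping a running depth.
The depth first hits 3 at 02:18.

3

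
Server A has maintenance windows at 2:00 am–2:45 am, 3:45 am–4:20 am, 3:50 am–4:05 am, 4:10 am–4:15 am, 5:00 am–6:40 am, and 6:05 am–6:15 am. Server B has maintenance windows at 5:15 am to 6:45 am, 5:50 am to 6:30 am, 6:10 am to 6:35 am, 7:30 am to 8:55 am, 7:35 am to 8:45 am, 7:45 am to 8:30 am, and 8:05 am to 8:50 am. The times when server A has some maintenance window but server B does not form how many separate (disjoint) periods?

First set merges to 2:00 am-2:45 am, 3:45 am-4:20 am, 5:00 am-6:40 am.
Second set merges to 5:15 am-6:45 am, 7:30 am-8:55 am.
A \ B = 2:00 am-2:45 am, 3:45 am-4:20 am, 5:00 am-5:15 am.
That is 3 disjoint pieces.

3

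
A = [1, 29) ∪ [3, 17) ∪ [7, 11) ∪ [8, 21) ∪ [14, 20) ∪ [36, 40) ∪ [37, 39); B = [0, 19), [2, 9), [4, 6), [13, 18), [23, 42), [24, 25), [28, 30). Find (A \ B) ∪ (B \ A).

A, merged: [1, 29), [36, 40).
B, merged: [0, 19), [23, 42).
Only in the first: [19, 23).
Only in the second: [0, 1), [29, 36), [40, 42).
Together these are the periods covered by exactly one.

[0, 1) ∪ [19, 23) ∪ [29, 36) ∪ [40, 42)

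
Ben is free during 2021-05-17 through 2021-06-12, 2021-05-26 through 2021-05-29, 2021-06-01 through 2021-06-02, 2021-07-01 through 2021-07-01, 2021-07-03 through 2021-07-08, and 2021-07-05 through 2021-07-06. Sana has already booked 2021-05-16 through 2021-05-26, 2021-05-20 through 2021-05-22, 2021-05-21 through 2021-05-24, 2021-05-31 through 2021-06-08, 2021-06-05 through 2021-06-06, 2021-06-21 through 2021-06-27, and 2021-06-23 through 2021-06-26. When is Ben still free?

A, merged: 2021-05-17 through 2021-06-12, 2021-07-01 through 2021-07-01, 2021-07-03 through 2021-07-08.
B, merged: 2021-05-16 through 2021-05-26, 2021-05-31 through 2021-06-08, 2021-06-21 through 2021-06-27.
2021-05-17 through 2021-06-12 \ B = 2021-05-27 through 2021-05-30, 2021-06-09 through 2021-06-12.
2021-07-01 through 2021-07-01: nothing removed.
2021-07-03 through 2021-07-08: nothing removed.

2021-05-27 through 2021-05-30, 2021-06-09 through 2021-06-12, 2021-07-01 through 2021-07-01, 2021-07-03 through 2021-07-08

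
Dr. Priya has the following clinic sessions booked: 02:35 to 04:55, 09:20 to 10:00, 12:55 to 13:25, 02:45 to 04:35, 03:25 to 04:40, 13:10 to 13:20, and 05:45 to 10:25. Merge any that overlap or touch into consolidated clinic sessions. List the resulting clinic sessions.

Sort by start: 02:35–04:55, 02:45–04:35, 03:25–04:40, 05:45–10:25, 09:20–10:00, 12:55–13:25, 13:10–13:20.
02:45–04:35 overlaps/touches 02:35–04:55 → extend to 02:35–04:55.
03:25–04:40 overlaps/touches 02:35–04:55 → extend to 02:35–04:55.
05:45–10:25 is disjoint → start new block.
09:20–10:00 overlaps/touches 05:45–10:25 → extend to 05:45–10:25.
12:55–13:25 is disjoint → start new block.
13:10–13:20 overlaps/touches 12:55–13:25 → extend to 12:55–13:25.

02:35–04:55, 05:45–10:25, 12:55–13:25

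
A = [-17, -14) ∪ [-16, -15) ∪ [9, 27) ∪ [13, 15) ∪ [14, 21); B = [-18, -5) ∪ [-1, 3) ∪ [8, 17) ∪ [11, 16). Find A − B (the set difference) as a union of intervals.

First set merges to [-17, -14), [9, 27).
Second set merges to [-18, -5), [-1, 3), [8, 17).
[-17, -14): entirely removed.
[9, 27) \ B = [17, 27).

[17, 27)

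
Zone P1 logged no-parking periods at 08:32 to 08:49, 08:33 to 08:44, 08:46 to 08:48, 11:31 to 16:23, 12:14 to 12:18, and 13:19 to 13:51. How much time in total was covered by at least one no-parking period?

5 h 9 min

Merged: 08:32-08:49, 11:31-16:23.
Lengths: 17 min + 4 h 52 min = 5 h 9 min.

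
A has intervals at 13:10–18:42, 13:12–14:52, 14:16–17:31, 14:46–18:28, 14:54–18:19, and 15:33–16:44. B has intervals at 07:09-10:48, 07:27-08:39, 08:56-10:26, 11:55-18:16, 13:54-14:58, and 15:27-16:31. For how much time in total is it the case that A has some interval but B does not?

First set merges to 13:10–18:42.
Second set merges to 07:09–10:48, 11:55–18:16.
A \ B = 18:16–18:42.
Total: 26 min.

26 min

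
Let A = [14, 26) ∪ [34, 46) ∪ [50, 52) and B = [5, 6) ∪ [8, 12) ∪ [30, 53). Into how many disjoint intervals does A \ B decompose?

1

A \ B = [14, 26).
That is 1 disjoint piece.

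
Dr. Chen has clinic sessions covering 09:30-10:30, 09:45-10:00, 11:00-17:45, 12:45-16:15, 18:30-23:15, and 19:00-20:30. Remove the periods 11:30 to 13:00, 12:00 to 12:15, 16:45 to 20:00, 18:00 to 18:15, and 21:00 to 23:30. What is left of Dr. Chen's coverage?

09:30–10:30, 11:00–11:30, 13:00–16:45, 20:00–21:00

Merge the first list: 09:30–10:30, 11:00–17:45, 18:30–23:15.
Merge the second list: 11:30–13:00, 16:45–20:00, 21:00–23:30.
09:30–10:30: nothing removed.
11:00–17:45 \ B = 11:00–11:30, 13:00–16:45.
18:30–23:15 \ B = 20:00–21:00.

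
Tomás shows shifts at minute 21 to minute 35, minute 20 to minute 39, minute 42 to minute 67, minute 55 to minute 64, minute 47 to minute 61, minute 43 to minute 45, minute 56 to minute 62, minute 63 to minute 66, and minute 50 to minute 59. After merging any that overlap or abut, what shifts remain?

Sort by start: minute 20 to minute 39, minute 21 to minute 35, minute 42 to minute 67, minute 43 to minute 45, minute 47 to minute 61, minute 50 to minute 59, minute 55 to minute 64, minute 56 to minute 62, minute 63 to minute 66.
minute 21 to minute 35 overlaps/touches minute 20 to minute 39 → extend to minute 20 to minute 39.
minute 42 to minute 67 is disjoint → start new block.
minute 43 to minute 45 overlaps/touches minute 42 to minute 67 → extend to minute 42 to minute 67.
minute 47 to minute 61 overlaps/touches minute 42 to minute 67 → extend to minute 42 to minute 67.
minute 50 to minute 59 overlaps/touches minute 42 to minute 67 → extend to minute 42 to minute 67.
minute 55 to minute 64 overlaps/touches minute 42 to minute 67 → extend to minute 42 to minute 67.
minute 56 to minute 62 overlaps/touches minute 42 to minute 67 → extend to minute 42 to minute 67.
minute 63 to minute 66 overlaps/touches minute 42 to minute 67 → extend to minute 42 to minute 67.

minute 20 to minute 39, minute 42 to minute 67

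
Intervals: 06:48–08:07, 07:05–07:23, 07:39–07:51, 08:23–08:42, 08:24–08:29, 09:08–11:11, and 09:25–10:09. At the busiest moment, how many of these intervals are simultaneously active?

2

At 07:05, 2 of the intervals are simultaneously active.
No point has more.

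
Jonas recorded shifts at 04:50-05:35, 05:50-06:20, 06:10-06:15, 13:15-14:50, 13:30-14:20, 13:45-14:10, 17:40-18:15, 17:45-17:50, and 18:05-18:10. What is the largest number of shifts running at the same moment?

3

Walk the sorted start/end points keeping a running depth.
The depth first hits 3 at 13:45.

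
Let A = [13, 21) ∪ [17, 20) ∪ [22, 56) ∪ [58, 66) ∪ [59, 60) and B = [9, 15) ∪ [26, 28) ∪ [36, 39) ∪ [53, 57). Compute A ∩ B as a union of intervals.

A, merged: [13, 21), [22, 56), [58, 66).
[13, 21) overlaps B on [13, 15).
[22, 56) overlaps B on [26, 28), [36, 39), [53, 56).
[58, 66) falls entirely outside B.

[13, 15) ∪ [26, 28) ∪ [36, 39) ∪ [53, 56)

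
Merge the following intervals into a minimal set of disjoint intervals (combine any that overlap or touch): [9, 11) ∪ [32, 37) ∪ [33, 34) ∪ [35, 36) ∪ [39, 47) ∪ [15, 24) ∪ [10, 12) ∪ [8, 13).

[8, 13) ∪ [15, 24) ∪ [32, 37) ∪ [39, 47)

Sort by start: [8, 13), [9, 11), [10, 12), [15, 24), [32, 37), [33, 34), [35, 36), [39, 47).
[9, 11) overlaps/touches [8, 13) → extend to [8, 13).
[10, 12) overlaps/touches [8, 13) → extend to [8, 13).
[15, 24) is disjoint → start new block.
[32, 37) is disjoint → start new block.
[33, 34) overlaps/touches [32, 37) → extend to [32, 37).
[35, 36) overlaps/touches [32, 37) → extend to [32, 37).
[39, 47) is disjoint → start new block.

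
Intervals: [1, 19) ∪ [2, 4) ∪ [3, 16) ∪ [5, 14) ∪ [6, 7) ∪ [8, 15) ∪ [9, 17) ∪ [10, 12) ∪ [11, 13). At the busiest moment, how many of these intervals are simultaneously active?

7

At 11, 7 of the intervals are simultaneously active.
No point has more.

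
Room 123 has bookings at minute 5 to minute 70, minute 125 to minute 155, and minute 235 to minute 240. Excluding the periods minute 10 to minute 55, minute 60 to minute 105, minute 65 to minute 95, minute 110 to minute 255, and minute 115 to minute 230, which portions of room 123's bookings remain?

B, merged: minute 10 to minute 55, minute 60 to minute 105, minute 110 to minute 255.
minute 5 to minute 70 with B removed leaves minute 5 to minute 10, minute 55 to minute 60.
minute 125 to minute 155 lies entirely inside B → drops out.
minute 235 to minute 240 lies entirely inside B → drops out.

minute 5 to minute 10, minute 55 to minute 60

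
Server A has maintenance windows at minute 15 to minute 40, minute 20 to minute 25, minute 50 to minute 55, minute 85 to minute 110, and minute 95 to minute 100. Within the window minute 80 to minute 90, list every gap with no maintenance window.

The merged coverage is minute 15 to minute 40, minute 50 to minute 55, minute 85 to minute 110.
Gaps within minute 80 to minute 90: minute 80 to minute 85.

minute 80 to minute 85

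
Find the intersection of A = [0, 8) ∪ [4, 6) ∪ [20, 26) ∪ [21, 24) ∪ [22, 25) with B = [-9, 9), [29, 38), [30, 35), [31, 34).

[0, 8)

First set merges to [0, 8), [20, 26).
Second set merges to [-9, 9), [29, 38).
[0, 8) meets the second set on [0, 8).
[20, 26): no overlap with the second set.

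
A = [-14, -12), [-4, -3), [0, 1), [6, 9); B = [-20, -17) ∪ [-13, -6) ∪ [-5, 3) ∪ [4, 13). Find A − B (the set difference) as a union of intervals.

[-14, -12) \ B = [-14, -13).
[-4, -3): entirely removed.
[0, 1): entirely removed.
[6, 9): entirely removed.

[-14, -13)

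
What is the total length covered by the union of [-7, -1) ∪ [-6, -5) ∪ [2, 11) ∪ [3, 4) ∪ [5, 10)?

Merged: [-7, -1), [2, 11).
Lengths: 6 + 9 = 15.

15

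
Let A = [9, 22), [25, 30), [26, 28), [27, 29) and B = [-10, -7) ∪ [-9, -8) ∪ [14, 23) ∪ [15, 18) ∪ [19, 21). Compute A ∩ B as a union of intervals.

[14, 22)

First set merges to [9, 22), [25, 30).
Second set merges to [-10, -7), [14, 23).
[9, 22) ∩ B → [14, 22).
[25, 30) meets no B interval.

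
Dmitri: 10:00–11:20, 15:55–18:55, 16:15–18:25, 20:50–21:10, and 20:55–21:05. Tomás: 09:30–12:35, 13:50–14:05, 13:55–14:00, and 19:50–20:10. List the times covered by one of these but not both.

09:30–10:00, 11:20–12:35, 13:50–14:05, 15:55–18:55, 19:50–20:10, 20:50–21:10

First set merges to 10:00–11:20, 15:55–18:55, 20:50–21:10.
Second set merges to 09:30–12:35, 13:50–14:05, 19:50–20:10.
A but not B: 15:55–18:55, 20:50–21:10.
B but not A: 09:30–10:00, 11:20–12:35, 13:50–14:05, 19:50–20:10.
Combining gives A △ B.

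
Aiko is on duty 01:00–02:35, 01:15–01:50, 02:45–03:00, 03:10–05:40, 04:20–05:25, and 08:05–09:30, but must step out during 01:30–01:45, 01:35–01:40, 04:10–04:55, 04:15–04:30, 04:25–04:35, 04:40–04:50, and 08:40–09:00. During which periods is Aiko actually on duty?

First set merges to 01:00–02:35, 02:45–03:00, 03:10–05:40, 08:05–09:30.
Second set merges to 01:30–01:45, 04:10–04:55, 08:40–09:00.
01:00–02:35 minus B → 01:00–01:30, 01:45–02:35.
02:45–03:00: no B overlap → unchanged.
03:10–05:40 minus B → 03:10–04:10, 04:55–05:40.
08:05–09:30 minus B → 08:05–08:40, 09:00–09:30.

01:00–01:30, 01:45–02:35, 02:45–03:00, 03:10–04:10, 04:55–05:40, 08:05–08:40, 09:00–09:30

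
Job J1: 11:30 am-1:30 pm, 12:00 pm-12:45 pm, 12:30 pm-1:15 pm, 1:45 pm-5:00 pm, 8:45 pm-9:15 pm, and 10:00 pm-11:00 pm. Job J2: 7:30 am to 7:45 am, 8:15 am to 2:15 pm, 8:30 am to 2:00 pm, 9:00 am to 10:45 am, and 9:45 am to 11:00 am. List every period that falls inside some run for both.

A, merged: 11:30 am-1:30 pm, 1:45 pm-5:00 pm, 8:45 pm-9:15 pm, 10:00 pm-11:00 pm.
B, merged: 7:30 am-7:45 am, 8:15 am-2:15 pm.
11:30 am-1:30 pm ∩ B → 11:30 am-1:30 pm.
1:45 pm-5:00 pm ∩ B → 1:45 pm-2:15 pm.
8:45 pm-9:15 pm meets no B interval.
10:00 pm-11:00 pm meets no B interval.

11:30 am-1:30 pm, 1:45 pm-2:15 pm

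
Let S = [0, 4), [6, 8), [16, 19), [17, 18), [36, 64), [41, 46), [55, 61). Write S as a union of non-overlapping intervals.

[0, 4) ∪ [6, 8) ∪ [16, 19) ∪ [36, 64)

[6, 8) is disjoint → start new block.
[16, 19) is disjoint → start new block.
[17, 18) overlaps/touches [16, 19) → extend to [16, 19).
[36, 64) is disjoint → start new block.
[41, 46) overlaps/touches [36, 64) → extend to [36, 64).
[55, 61) overlaps/touches [36, 64) → extend to [36, 64).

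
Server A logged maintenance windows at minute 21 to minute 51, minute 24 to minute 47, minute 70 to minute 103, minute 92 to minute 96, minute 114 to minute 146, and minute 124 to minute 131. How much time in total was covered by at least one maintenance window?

95 minutes

Merged: minute 21 to minute 51, minute 70 to minute 103, minute 114 to minute 146.
Lengths: 30 minutes + 33 minutes + 32 minutes = 95 minutes.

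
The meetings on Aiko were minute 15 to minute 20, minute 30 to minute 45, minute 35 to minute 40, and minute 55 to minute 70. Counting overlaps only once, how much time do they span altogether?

35 minutes

Merged: minute 15 to minute 20, minute 30 to minute 45, minute 55 to minute 70.
Lengths: 5 minutes + 15 minutes + 15 minutes = 35 minutes.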